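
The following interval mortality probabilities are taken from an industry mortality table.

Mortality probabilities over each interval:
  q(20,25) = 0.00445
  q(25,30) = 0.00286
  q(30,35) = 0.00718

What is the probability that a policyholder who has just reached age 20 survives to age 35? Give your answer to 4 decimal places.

P(survive 20→35) = (1 − 0.00445) × (1 − 0.00286) × (1 − 0.00718).
= 0.99555 × 0.99714 × 0.99282 = 0.985575.

0.9856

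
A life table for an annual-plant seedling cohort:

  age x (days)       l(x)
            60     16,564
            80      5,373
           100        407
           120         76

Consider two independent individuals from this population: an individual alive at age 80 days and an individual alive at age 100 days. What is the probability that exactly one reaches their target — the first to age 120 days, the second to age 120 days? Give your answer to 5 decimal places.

p₁ = l(120)/l(80) = 76/5,373 = 0.014145; p₂ = l(120)/l(100) = 76/407 = 0.186732.
P(exactly one) = p₁(1−p₂) + (1−p₁)p₂ = 0.011504 + 0.184091 = 0.195594.

0.19559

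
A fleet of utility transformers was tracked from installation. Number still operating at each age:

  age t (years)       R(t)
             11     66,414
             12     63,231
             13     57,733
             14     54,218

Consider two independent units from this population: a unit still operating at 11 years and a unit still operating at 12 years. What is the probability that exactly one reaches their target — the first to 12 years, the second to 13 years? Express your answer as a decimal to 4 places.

0.1265

p₁ = R(12)/R(11) = 63,231/66,414 = 0.952073; p₂ = R(13)/R(12) = 57,733/63,231 = 0.913049.
P(exactly one) = p₁(1−p₂) + (1−p₁)p₂ = 0.082784 + 0.043760 = 0.126543.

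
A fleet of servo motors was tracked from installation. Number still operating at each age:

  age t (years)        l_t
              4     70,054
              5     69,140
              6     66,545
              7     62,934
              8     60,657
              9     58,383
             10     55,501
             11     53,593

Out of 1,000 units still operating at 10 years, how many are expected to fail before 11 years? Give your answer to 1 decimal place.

34.4

The relevant probability is 1 − 53,593/55,501 = 0.034378.
Expected number = 1,000 × 0.034378 = 34.4.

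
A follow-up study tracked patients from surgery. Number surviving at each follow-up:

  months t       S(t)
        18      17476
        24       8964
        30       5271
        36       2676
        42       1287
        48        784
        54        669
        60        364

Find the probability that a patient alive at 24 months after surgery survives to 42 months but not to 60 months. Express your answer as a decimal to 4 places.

0.1030

This is the probability of reaching 42 but not 60, conditional on being alive at 24: (S(42) − S(60)) / S(24).
= (1287 − 364) / 8964 = 923 / 8964 = 0.102967.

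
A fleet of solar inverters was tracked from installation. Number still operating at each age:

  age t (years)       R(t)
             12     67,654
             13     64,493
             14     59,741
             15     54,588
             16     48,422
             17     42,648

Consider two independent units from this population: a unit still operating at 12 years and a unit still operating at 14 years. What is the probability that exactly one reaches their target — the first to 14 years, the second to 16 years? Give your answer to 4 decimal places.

0.2621

p₁ = R(14)/R(12) = 59,741/67,654 = 0.883037; p₂ = R(16)/R(14) = 48,422/59,741 = 0.810532.
P(exactly one) = p₁(1−p₂) + (1−p₁)p₂ = 0.167307 + 0.094802 = 0.262110.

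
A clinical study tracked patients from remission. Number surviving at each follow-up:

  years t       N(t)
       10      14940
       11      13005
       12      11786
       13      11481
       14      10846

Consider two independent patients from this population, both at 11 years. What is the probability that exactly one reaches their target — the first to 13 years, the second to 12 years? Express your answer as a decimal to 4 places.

0.1890

p₁ = N(13)/N(11) = 11481/13005 = 0.882814; p₂ = N(12)/N(11) = 11786/13005 = 0.906267.
P(exactly one) = p₁(1−p₂) + (1−p₁)p₂ = 0.082749 + 0.106202 = 0.188951.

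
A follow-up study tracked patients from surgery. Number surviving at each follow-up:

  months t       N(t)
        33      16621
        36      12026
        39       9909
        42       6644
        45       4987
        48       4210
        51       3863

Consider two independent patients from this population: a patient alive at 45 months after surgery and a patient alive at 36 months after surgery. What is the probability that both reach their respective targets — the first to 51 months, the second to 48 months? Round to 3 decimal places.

0.271

p₁ = N(51)/N(45) = 3863/4987 = 0.774614; p₂ = N(48)/N(36) = 4210/12026 = 0.350075.
P(both) = p₁ × p₂ = 0.774614 × 0.350075 = 0.271173.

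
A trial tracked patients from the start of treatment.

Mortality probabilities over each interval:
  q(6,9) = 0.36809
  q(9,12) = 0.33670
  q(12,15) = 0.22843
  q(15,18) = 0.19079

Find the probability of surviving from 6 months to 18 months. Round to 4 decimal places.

0.2617

Survival from 6 to 18 is the product of surviving each interval: (1 − 0.36809) × (1 − 0.33670) × (1 − 0.22843) × (1 − 0.19079).
= 0.63191 × 0.66330 × 0.77157 × 0.80921 = 0.261699.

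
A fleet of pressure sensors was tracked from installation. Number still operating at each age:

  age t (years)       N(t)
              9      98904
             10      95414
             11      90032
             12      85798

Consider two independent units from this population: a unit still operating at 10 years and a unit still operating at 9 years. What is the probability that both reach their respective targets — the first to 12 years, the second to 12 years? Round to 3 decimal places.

0.780

p₁ = N(12)/N(10) = 85798/95414 = 0.899218; p₂ = N(12)/N(9) = 85798/98904 = 0.867488.
P(both) = p₁ × p₂ = 0.899218 × 0.867488 = 0.780061.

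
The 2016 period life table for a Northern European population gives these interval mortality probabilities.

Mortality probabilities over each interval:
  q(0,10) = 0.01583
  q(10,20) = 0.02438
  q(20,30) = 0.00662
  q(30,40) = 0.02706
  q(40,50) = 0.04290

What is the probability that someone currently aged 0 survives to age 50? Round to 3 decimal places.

The overall survival probability is (1 − 0.01583) × (1 − 0.02438) × (1 − 0.00662) × (1 − 0.02706) × (1 − 0.04290).
= 0.98417 × 0.97562 × 0.99338 × 0.97294 × 0.95710 = 0.888198.

0.888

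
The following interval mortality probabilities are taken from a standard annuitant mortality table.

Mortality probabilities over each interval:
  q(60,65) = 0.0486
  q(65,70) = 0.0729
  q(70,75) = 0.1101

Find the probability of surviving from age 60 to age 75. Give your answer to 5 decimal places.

P(survive 60→75) = (1 − 0.0486) × (1 − 0.0729) × (1 − 0.1101).
= 0.9514 × 0.9271 × 0.8899 = 0.784930.

0.78493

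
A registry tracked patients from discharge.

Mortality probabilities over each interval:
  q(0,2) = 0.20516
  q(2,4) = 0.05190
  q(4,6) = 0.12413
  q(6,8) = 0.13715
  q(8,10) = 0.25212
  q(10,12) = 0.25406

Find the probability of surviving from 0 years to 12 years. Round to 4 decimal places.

Survival from 0 to 12 is the product of surviving each interval: (1 − 0.20516) × (1 − 0.05190) × (1 − 0.12413) × (1 − 0.13715) × (1 − 0.25212) × (1 − 0.25406).
= 0.79484 × 0.94810 × 0.87587 × 0.86285 × 0.74788 × 0.74594 = 0.317720.

0.3177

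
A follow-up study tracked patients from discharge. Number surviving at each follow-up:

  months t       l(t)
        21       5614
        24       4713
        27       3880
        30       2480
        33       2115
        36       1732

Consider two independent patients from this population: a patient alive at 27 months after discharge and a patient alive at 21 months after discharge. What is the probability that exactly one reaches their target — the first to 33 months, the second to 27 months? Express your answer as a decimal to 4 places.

p₁ = l(33)/l(27) = 2115/3880 = 0.545103; p₂ = l(27)/l(21) = 3880/5614 = 0.691129.
P(exactly one) = p₁(1−p₂) + (1−p₁)p₂ = 0.168367 + 0.314393 = 0.482759.

0.4828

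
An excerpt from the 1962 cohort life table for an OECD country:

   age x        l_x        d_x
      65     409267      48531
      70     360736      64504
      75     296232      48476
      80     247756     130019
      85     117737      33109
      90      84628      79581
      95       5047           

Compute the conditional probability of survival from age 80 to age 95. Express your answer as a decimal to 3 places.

We want 15p80 = l_95/l_80.
The conditional survival probability is l_95/l_80 = 5047/247756 = 0.020371.

0.020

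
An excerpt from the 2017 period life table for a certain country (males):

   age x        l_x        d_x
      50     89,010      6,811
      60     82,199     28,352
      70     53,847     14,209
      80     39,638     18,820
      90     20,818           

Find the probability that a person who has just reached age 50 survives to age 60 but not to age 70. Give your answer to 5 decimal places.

This is the probability of reaching 60 but not 70, conditional on being alive at 50: (l_60 − l_70) / l_50.
= (82,199 − 53,847) / 89,010 = 28,352 / 89,010 = 0.318526.

0.31853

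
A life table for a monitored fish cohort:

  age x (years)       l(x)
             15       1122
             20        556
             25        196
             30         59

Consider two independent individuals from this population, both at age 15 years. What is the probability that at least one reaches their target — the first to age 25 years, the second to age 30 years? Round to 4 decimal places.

p₁ = l(25)/l(15) = 196/1122 = 0.174688; p₂ = l(30)/l(15) = 59/1122 = 0.052585.
P(at least one) = 1 − (1−p₁)(1−p₂) = 1 − 0.825312 × 0.947415 = 0.218087.

0.2181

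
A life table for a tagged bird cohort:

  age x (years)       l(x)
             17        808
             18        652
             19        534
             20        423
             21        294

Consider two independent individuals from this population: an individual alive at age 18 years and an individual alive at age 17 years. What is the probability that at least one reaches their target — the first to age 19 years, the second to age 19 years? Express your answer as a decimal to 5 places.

p₁ = l(19)/l(18) = 534/652 = 0.819018; p₂ = l(19)/l(17) = 534/808 = 0.660891.
P(at least one) = 1 − (1−p₁)(1−p₂) = 1 − 0.180982 × 0.339109 = 0.938627.

0.93863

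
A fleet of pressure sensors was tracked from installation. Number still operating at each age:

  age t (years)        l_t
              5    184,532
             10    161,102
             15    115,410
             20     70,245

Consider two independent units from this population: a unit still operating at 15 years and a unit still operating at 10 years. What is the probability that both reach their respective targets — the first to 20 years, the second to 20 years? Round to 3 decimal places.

p₁ = l_20/l_15 = 70,245/115,410 = 0.608656; p₂ = l_20/l_10 = 70,245/161,102 = 0.436028.
P(both) = p₁ × p₂ = 0.608656 × 0.436028 = 0.265391.

0.265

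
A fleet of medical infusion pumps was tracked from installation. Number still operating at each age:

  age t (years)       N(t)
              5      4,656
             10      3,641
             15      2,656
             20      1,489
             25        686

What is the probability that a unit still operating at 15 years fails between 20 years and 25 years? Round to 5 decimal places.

This is the probability of reaching 20 but not 25, conditional on being operational at 15: (N(20) − N(25)) / N(15).
= (1,489 − 686) / 2,656 = 803 / 2,656 = 0.302334.

0.30233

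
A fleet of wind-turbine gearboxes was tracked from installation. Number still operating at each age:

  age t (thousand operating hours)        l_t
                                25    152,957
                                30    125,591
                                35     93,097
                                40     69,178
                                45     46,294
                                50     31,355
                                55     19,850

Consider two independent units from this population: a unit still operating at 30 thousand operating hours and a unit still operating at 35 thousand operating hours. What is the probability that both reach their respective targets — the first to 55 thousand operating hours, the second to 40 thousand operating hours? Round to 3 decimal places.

0.117

p₁ = l_55/l_30 = 19,850/125,591 = 0.158053; p₂ = l_40/l_35 = 69,178/93,097 = 0.743074.
P(both) = p₁ × p₂ = 0.158053 × 0.743074 = 0.117445.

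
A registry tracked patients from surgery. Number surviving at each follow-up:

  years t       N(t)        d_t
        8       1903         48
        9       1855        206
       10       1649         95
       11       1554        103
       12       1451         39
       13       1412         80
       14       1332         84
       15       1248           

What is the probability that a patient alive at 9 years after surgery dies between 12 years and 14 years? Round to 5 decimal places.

0.06415

This is the probability of reaching 12 but not 14, conditional on being alive at 9: (N(12) − N(14)) / N(9).
= (1451 − 1332) / 1855 = 119 / 1855 = 0.064151.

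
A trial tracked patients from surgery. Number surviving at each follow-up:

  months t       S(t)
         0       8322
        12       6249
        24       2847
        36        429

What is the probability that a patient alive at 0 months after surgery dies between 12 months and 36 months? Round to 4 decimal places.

0.6994

This is the probability of reaching 12 but not 36, conditional on being alive at 0: (S(12) − S(36)) / S(0).
= (6249 − 429) / 8322 = 5820 / 8322 = 0.699351.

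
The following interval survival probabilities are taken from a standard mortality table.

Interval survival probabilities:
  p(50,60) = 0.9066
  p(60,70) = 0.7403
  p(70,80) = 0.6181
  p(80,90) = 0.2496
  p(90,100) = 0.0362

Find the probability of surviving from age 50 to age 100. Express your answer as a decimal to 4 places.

Chaining the interval survival probabilities: 0.9066 × 0.7403 × 0.6181 × 0.2496 × 0.0362.
= 0.003748.

0.0037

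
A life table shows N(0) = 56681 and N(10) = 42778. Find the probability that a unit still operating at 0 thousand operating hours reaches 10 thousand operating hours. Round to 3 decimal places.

The conditional survival probability is N(10)/N(0) = 42778/56681 = 0.754715.

0.755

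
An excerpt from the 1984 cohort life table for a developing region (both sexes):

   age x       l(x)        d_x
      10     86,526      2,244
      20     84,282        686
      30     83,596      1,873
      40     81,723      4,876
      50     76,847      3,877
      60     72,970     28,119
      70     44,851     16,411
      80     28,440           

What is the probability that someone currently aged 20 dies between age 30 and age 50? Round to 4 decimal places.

This is the probability of reaching 30 but not 50, conditional on being alive at 20: (l(30) − l(50)) / l(20).
= (83,596 − 76,847) / 84,282 = 6,749 / 84,282 = 0.080076.

0.0801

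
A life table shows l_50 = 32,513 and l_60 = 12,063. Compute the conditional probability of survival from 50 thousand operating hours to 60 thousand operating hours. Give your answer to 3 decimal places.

0.371

The conditional survival probability is l_60/l_50 = 12,063/32,513 = 0.371021.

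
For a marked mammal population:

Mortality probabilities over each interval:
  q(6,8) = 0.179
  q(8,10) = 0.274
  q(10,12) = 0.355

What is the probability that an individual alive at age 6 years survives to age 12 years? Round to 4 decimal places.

Chaining the interval survival probabilities: (1 − 0.179) × (1 − 0.274) × (1 − 0.355).
= 0.821 × 0.726 × 0.645 = 0.384450.

0.3844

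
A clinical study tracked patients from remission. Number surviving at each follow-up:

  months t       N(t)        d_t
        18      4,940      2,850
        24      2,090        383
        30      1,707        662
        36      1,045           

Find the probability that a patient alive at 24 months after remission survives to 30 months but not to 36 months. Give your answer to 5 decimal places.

This is the probability of reaching 30 but not 36, conditional on being alive at 24: (N(30) − N(36)) / N(24).
= (1,707 − 1,045) / 2,090 = 662 / 2,090 = 0.316746.

0.31675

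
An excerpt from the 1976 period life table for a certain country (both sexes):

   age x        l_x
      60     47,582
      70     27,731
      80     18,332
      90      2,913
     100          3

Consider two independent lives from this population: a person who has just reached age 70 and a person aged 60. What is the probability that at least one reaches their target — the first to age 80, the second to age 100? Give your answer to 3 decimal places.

p₁ = l_80/l_70 = 18,332/27,731 = 0.661065; p₂ = l_100/l_60 = 3/47,582 = 0.000063.
P(at least one) = 1 − (1−p₁)(1−p₂) = 1 − 0.338935 × 0.999937 = 0.661086.

0.661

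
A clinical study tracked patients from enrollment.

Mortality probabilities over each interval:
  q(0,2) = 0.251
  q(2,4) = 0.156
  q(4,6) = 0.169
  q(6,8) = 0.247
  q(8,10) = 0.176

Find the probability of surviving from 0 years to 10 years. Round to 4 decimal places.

Survival from 0 to 10 is the product of surviving each interval: (1 − 0.251) × (1 − 0.156) × (1 − 0.169) × (1 − 0.247) × (1 − 0.176).
= 0.749 × 0.844 × 0.831 × 0.753 × 0.824 = 0.325947.

0.3259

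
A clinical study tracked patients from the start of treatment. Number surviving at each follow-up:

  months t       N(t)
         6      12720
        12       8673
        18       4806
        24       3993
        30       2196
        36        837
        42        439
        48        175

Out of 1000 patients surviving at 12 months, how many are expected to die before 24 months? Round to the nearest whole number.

The relevant probability is 1 − 3993/8673 = 0.539606.
Expected number = 1000 × 0.539606 = 540.

540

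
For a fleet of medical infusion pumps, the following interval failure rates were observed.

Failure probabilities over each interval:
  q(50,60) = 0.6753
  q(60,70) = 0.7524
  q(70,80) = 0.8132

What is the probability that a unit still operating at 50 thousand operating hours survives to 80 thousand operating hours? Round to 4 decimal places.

The overall survival probability is (1 − 0.6753) × (1 − 0.7524) × (1 − 0.8132).
= 0.3247 × 0.2476 × 0.1868 = 0.015018.

0.0150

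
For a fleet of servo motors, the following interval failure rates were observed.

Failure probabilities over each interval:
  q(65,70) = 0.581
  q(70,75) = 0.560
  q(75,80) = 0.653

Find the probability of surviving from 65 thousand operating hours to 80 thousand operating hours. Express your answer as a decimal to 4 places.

The overall survival probability is (1 − 0.581) × (1 − 0.560) × (1 − 0.653).
= 0.419 × 0.440 × 0.347 = 0.063973.

0.0640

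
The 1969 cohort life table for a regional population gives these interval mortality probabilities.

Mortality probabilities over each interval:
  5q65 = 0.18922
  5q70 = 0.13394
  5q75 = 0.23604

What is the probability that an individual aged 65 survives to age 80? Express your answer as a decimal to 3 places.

0.536

The overall survival probability is (1 − 0.18922) × (1 − 0.13394) × (1 − 0.23604).
= 0.81078 × 0.86606 × 0.76396 = 0.536441.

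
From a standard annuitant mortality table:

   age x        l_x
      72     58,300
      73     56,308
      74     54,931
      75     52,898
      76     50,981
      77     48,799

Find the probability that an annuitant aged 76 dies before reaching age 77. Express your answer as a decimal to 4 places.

P(die before 77 | alive at 76) = 1 − l_77/l_76 = 1 − 48,799/50,981 = (2,182)/50,981 = 0.042800.

0.0428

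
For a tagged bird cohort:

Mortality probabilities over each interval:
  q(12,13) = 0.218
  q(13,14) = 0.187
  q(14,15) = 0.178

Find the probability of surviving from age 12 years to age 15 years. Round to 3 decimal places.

0.523

Survival from 12 to 15 is the product of surviving each interval: (1 − 0.218) × (1 − 0.187) × (1 − 0.178).
= 0.782 × 0.813 × 0.822 = 0.522600.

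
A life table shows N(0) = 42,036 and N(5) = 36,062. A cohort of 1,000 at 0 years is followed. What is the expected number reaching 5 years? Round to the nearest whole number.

The relevant probability is 36,062/42,036 = 0.857884.
Expected number = 1,000 × 0.857884 = 858.

858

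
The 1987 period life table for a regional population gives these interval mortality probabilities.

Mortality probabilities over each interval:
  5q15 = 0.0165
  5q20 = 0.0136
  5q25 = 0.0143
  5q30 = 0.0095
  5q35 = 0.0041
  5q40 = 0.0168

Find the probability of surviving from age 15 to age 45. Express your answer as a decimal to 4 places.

0.9274

Survival from 15 to 45 is the product of surviving each interval: (1 − 0.0165) × (1 − 0.0136) × (1 − 0.0143) × (1 − 0.0095) × (1 − 0.0041) × (1 − 0.0168).
= 0.9835 × 0.9864 × 0.9857 × 0.9905 × 0.9959 × 0.9832 = 0.927437.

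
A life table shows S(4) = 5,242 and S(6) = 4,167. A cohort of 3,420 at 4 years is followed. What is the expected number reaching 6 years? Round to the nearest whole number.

The relevant probability is 4,167/5,242 = 0.794926.
Expected number = 3,420 × 0.794926 = 2719.

2719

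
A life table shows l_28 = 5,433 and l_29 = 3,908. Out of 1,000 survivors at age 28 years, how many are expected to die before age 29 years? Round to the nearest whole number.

The relevant probability is 1 − 3,908/5,433 = 0.280692.
Expected number = 1,000 × 0.280692 = 281.

281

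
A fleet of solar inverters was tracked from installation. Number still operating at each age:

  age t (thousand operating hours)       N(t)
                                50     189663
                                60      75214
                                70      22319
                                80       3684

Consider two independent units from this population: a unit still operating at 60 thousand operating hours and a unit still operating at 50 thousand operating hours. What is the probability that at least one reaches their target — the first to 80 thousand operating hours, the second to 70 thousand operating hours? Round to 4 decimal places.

0.1609

p₁ = N(80)/N(60) = 3684/75214 = 0.048980; p₂ = N(70)/N(50) = 22319/189663 = 0.117677.
P(at least one) = 1 − (1−p₁)(1−p₂) = 1 − 0.951020 × 0.882323 = 0.160893.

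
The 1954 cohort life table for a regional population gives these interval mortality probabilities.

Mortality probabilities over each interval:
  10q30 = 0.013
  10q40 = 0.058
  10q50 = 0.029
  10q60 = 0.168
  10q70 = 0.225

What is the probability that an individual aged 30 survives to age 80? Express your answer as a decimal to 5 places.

The overall survival probability is (1 − 0.013) × (1 − 0.058) × (1 − 0.029) × (1 − 0.168) × (1 − 0.225).
= 0.987 × 0.942 × 0.971 × 0.832 × 0.775 = 0.582120.

0.58212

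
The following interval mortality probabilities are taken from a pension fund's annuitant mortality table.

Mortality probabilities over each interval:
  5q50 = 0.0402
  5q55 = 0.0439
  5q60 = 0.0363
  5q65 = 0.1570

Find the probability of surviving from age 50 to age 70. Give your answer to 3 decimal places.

0.746

Survival from 50 to 70 is the product of surviving each interval: (1 − 0.0402) × (1 − 0.0439) × (1 − 0.0363) × (1 − 0.1570).
= 0.9598 × 0.9561 × 0.9637 × 0.8430 = 0.745510.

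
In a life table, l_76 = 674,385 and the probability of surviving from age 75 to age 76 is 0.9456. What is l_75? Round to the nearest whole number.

l_75 = l_76 / p = 674,385 / 0.9456 = 713182.

713182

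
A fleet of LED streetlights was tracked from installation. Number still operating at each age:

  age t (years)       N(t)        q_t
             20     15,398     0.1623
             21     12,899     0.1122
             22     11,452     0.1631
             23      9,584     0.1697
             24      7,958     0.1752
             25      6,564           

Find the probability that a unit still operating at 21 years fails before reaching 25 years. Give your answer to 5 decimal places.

0.49112

P(fail before 25 | operational at 21) = 1 − N(25)/N(21) = 1 − 6,564/12,899 = (6,335)/12,899 = 0.491123.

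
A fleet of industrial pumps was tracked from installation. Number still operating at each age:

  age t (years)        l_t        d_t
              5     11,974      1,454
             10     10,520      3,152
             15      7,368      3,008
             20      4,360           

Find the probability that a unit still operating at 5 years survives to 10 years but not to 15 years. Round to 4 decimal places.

0.2632

This is the probability of reaching 10 but not 15, conditional on being operational at 5: (l_10 − l_15) / l_5.
= (10,520 − 7,368) / 11,974 = 3,152 / 11,974 = 0.263237.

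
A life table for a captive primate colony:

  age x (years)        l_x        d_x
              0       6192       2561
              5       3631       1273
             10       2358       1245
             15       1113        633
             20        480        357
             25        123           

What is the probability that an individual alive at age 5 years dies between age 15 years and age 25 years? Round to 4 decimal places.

0.2727

This is the probability of reaching 15 but not 25, conditional on being alive at 5: (l_15 − l_25) / l_5.
= (1113 − 123) / 3631 = 990 / 3631 = 0.272652.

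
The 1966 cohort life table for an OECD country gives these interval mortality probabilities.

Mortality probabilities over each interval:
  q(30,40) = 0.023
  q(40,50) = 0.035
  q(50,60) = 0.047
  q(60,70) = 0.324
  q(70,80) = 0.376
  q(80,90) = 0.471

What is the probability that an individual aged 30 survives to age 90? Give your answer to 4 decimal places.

The overall survival probability is (1 − 0.023) × (1 − 0.035) × (1 − 0.047) × (1 − 0.324) × (1 − 0.376) × (1 − 0.471).
= 0.977 × 0.965 × 0.953 × 0.676 × 0.624 × 0.529 = 0.200494.

0.2005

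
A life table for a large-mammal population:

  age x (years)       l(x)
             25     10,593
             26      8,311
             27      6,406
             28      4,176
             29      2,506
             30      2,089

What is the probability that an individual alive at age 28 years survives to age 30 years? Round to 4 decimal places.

The conditional survival probability is l(30)/l(28) = 2,089/4,176 = 0.500239.

0.5002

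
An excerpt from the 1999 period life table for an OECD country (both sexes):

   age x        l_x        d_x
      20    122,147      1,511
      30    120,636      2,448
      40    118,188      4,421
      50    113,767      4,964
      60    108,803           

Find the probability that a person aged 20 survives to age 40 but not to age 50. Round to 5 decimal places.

0.03619

We want 20|10q20 = (l_40 − l_50)/l_20.
This is the probability of reaching 40 but not 50, conditional on being alive at 20: (l_40 − l_50) / l_20.
= (118,188 − 113,767) / 122,147 = 4,421 / 122,147 = 0.036194.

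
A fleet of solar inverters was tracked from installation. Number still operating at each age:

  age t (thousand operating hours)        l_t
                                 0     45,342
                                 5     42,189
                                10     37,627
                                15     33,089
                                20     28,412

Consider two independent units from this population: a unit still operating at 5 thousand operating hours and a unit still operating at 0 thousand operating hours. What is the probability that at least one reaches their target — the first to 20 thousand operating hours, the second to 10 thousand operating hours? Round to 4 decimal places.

0.9444

p₁ = l_20/l_5 = 28,412/42,189 = 0.673446; p₂ = l_10/l_0 = 37,627/45,342 = 0.829849.
P(at least one) = 1 − (1−p₁)(1−p₂) = 1 − 0.326554 × 0.170151 = 0.944437.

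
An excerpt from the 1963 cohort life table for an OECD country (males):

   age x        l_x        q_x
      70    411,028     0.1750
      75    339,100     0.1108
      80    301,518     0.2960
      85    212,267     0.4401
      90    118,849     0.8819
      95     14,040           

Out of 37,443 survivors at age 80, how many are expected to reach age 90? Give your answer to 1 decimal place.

The relevant probability is 118,849/301,518 = 0.394169.
Expected number = 37,443 × 0.394169 = 14758.9.

14758.9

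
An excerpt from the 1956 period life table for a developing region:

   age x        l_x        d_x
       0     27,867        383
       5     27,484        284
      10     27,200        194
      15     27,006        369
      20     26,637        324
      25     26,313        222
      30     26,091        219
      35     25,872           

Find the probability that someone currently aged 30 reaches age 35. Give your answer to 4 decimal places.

0.9916

The conditional survival probability is l_35/l_30 = 25,872/26,091 = 0.991606.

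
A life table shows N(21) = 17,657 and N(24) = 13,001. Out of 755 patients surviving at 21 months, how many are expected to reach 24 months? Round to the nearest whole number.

The relevant probability is 13,001/17,657 = 0.736309.
Expected number = 755 × 0.736309 = 556.

556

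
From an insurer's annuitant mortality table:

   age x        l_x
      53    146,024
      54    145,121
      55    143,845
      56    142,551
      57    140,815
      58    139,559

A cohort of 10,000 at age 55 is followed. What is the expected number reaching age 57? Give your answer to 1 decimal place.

The relevant probability is 140,815/143,845 = 0.978936.
Expected number = 10,000 × 0.978936 = 9789.4.

9789.4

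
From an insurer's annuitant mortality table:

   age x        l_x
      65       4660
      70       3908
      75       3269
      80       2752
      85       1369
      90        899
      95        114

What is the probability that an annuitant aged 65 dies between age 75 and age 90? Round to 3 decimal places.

0.509

This is the probability of reaching 75 but not 90, conditional on being alive at 65: (l_75 − l_90) / l_65.
= (3269 − 899) / 4660 = 2370 / 4660 = 0.508584.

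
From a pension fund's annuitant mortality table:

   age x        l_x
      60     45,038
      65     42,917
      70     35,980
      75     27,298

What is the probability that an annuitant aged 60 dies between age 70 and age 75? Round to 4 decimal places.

We want 10|5q60 = (l_70 − l_75)/l_60.
This is the probability of reaching 70 but not 75, conditional on being alive at 60: (l_70 − l_75) / l_60.
= (35,980 − 27,298) / 45,038 = 8,682 / 45,038 = 0.192771.

0.1928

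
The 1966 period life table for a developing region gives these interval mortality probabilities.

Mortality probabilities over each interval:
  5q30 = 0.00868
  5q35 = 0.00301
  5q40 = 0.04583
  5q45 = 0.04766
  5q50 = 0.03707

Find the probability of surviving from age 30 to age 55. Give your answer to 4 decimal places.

0.8648

Survival from 30 to 55 is the product of surviving each interval: (1 − 0.00868) × (1 − 0.00301) × (1 − 0.04583) × (1 − 0.04766) × (1 − 0.03707).
= 0.99132 × 0.99699 × 0.95417 × 0.95234 × 0.96293 = 0.864803.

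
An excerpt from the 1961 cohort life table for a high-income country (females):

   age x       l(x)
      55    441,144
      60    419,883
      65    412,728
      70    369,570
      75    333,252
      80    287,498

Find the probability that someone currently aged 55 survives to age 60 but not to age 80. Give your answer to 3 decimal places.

This is the probability of reaching 60 but not 80, conditional on being alive at 55: (l(60) − l(80)) / l(55).
= (419,883 − 287,498) / 441,144 = 132,385 / 441,144 = 0.300095.

0.300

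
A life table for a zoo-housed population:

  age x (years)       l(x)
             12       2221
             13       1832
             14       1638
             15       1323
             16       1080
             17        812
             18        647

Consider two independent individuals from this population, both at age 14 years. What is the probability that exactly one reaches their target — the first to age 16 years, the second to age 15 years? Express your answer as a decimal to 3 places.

0.402

p₁ = l(16)/l(14) = 1080/1638 = 0.659341; p₂ = l(15)/l(14) = 1323/1638 = 0.807692.
P(exactly one) = p₁(1−p₂) + (1−p₁)p₂ = 0.126797 + 0.275148 = 0.401944.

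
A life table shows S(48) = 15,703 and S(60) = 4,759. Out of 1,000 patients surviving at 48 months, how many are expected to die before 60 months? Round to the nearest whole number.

697

The relevant probability is 1 − 4,759/15,703 = 0.696937.
Expected number = 1,000 × 0.696937 = 697.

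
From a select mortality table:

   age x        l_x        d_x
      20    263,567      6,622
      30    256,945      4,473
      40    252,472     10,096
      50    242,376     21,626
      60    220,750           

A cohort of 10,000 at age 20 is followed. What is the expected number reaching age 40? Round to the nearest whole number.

9579

The relevant probability is 252,472/263,567 = 0.957904.
Expected number = 10,000 × 0.957904 = 9579.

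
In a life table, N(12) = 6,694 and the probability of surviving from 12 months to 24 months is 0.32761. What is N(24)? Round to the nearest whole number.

2193

N(24) = N(12) × p = 6,694 × 0.32761 = 2193.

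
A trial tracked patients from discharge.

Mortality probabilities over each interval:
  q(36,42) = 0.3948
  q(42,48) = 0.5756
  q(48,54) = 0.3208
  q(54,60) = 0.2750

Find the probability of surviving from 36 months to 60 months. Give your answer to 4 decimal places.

0.1265

Chaining the interval survival probabilities: (1 − 0.3948) × (1 − 0.5756) × (1 − 0.3208) × (1 − 0.2750).
= 0.6052 × 0.4244 × 0.6792 × 0.7250 = 0.126477.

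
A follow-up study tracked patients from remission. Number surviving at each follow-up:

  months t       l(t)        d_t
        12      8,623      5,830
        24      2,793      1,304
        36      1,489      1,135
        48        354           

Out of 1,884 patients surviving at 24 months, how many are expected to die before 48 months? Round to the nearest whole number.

1645

The relevant probability is 1 − 354/2,793 = 0.873255.
Expected number = 1,884 × 0.873255 = 1645.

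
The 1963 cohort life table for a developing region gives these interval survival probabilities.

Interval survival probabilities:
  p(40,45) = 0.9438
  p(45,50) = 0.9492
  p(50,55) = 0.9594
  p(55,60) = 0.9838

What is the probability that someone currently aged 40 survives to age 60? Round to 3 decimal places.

0.846

Survival from 40 to 60 is the product of surviving each interval: 0.9438 × 0.9492 × 0.9594 × 0.9838.
= 0.845560.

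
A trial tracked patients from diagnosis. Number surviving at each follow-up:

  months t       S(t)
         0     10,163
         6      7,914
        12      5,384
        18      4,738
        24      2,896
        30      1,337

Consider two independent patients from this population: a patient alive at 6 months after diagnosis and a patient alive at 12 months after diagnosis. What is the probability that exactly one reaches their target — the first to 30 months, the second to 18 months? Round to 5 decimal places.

p₁ = S(30)/S(6) = 1,337/7,914 = 0.168941; p₂ = S(18)/S(12) = 4,738/5,384 = 0.880015.
P(exactly one) = p₁(1−p₂) + (1−p₁)p₂ = 0.020270 + 0.731344 = 0.751615.

0.75161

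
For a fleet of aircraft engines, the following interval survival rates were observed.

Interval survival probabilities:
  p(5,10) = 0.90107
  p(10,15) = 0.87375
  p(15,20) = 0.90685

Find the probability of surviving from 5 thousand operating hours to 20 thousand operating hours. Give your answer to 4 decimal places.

Chaining the interval survival probabilities: 0.90107 × 0.87375 × 0.90685.
= 0.713972.

0.7140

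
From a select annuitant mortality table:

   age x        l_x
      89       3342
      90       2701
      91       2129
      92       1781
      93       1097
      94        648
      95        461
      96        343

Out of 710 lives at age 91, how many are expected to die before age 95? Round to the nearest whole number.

556

The relevant probability is 1 − 461/2129 = 0.783466.
Expected number = 710 × 0.783466 = 556.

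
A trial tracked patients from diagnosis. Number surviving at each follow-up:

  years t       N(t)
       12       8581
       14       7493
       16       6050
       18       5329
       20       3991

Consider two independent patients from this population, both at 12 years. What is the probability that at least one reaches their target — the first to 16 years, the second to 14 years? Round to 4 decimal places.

p₁ = N(16)/N(12) = 6050/8581 = 0.705046; p₂ = N(14)/N(12) = 7493/8581 = 0.873208.
P(at least one) = 1 − (1−p₁)(1−p₂) = 1 − 0.294954 × 0.126792 = 0.962602.

0.9626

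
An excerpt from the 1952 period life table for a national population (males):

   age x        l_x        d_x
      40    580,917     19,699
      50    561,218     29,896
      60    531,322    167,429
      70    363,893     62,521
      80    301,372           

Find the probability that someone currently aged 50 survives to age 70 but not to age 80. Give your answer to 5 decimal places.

We want 20|10q50 = (l_70 − l_80)/l_50.
This is the probability of reaching 70 but not 80, conditional on being alive at 50: (l_70 − l_80) / l_50.
= (363,893 − 301,372) / 561,218 = 62,521 / 561,218 = 0.111402.

0.11140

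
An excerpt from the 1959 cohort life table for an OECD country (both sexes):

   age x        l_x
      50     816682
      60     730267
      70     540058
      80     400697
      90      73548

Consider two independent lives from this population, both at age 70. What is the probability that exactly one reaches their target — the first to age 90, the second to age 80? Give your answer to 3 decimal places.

0.676

p₁ = l_90/l_70 = 73548/540058 = 0.136185; p₂ = l_80/l_70 = 400697/540058 = 0.741952.
P(exactly one) = p₁(1−p₂) + (1−p₁)p₂ = 0.035142 + 0.640909 = 0.676052.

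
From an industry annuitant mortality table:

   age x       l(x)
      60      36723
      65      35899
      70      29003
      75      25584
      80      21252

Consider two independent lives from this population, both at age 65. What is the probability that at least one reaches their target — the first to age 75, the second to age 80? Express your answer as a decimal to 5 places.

p₁ = l(75)/l(65) = 25584/35899 = 0.712666; p₂ = l(80)/l(65) = 21252/35899 = 0.591994.
P(at least one) = 1 − (1−p₁)(1−p₂) = 1 − 0.287334 × 0.408006 = 0.882766.

0.88277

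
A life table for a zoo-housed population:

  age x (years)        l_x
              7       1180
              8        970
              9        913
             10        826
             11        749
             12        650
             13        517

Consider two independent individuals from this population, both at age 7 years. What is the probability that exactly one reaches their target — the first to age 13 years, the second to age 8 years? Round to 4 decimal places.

0.5398

p₁ = l_13/l_7 = 517/1180 = 0.438136; p₂ = l_8/l_7 = 970/1180 = 0.822034.
P(exactly one) = p₁(1−p₂) + (1−p₁)p₂ = 0.077973 + 0.461871 = 0.539845.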